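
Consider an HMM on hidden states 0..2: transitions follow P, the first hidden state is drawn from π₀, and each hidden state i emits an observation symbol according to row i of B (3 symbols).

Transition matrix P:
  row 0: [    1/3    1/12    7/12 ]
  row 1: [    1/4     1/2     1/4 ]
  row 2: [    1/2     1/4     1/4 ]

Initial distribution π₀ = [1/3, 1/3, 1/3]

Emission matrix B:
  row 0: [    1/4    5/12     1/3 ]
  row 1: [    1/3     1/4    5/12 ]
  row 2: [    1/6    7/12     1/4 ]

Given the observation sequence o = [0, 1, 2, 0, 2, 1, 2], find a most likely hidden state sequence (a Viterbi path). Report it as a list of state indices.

path = [0, 2, 0, 2, 0, 2, 0]

t=0: δ = [8.333e-02, 1.111e-01, 5.556e-02]  (obs o_0=0)
t=1: δ = [1.157e-02, 1.389e-02, 2.836e-02]  ψ = [0, 1, 0]  (obs o_1=1)
t=2: δ = [4.726e-03, 2.954e-03, 1.772e-03]  ψ = [2, 2, 2]  (obs o_2=2)
t=3: δ = [3.938e-04, 4.923e-04, 4.595e-04]  ψ = [0, 1, 0]  (obs o_3=0)
t=4: δ = [7.658e-05, 1.026e-04, 5.744e-05]  ψ = [2, 1, 0]  (obs o_4=2)
t=5: δ = [1.197e-05, 1.282e-05, 2.606e-05]  ψ = [2, 1, 0]  (obs o_5=1)
t=6: δ = [4.343e-06, 2.714e-06, 1.745e-06]  ψ = [2, 2, 0]  (obs o_6=2)
backtrack: best end state = 0; path = [0, 2, 0, 2, 0, 2, 0]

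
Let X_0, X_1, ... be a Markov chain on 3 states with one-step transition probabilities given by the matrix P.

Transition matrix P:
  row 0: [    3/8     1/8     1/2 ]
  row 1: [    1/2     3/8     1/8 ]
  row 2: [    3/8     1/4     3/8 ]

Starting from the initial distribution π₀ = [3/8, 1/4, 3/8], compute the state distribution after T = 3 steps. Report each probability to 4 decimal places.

π = [0.4036, 0.2280, 0.3684]

t=0: π = [0.3750, 0.2500, 0.3750]
t=1: π = [0.4063, 0.2344, 0.3594]
t=2: π = [0.4043, 0.2285, 0.3672]
t=3: π = [0.4036, 0.2280, 0.3684]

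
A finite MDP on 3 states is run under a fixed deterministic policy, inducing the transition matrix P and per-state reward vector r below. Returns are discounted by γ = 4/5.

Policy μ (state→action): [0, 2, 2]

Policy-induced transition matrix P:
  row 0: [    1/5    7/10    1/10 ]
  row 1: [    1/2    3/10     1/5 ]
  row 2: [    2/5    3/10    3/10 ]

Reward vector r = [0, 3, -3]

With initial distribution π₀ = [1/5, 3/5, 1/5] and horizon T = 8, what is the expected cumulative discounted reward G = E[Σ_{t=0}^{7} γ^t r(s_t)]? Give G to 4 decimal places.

G = 3.5588

t=0: π = [0.2000, 0.6000, 0.2000], E[r] = 1.2000, γ^t·E[r] = 1.200000, running G = 1.200000
t=1: π = [0.4200, 0.3800, 0.2000], E[r] = 0.5400, γ^t·E[r] = 0.432000, running G = 1.632000
t=2: π = [0.3540, 0.4680, 0.1780], E[r] = 0.8700, γ^t·E[r] = 0.556800, running G = 2.188800
t=3: π = [0.3760, 0.4416, 0.1824], E[r] = 0.7776, γ^t·E[r] = 0.398131, running G = 2.586931
t=4: π = [0.3690, 0.4504, 0.1806], E[r] = 0.8093, γ^t·E[r] = 0.331481, running G = 2.918412
t=5: π = [0.3712, 0.4476, 0.1812], E[r] = 0.7992, γ^t·E[r] = 0.261898, running G = 3.180310
t=6: π = [0.3705, 0.4485, 0.1810], E[r] = 0.8025, γ^t·E[r] = 0.210376, running G = 3.390686
t=7: π = [0.3707, 0.4482, 0.1810], E[r] = 0.8015, γ^t·E[r] = 0.168080, running G = 3.558766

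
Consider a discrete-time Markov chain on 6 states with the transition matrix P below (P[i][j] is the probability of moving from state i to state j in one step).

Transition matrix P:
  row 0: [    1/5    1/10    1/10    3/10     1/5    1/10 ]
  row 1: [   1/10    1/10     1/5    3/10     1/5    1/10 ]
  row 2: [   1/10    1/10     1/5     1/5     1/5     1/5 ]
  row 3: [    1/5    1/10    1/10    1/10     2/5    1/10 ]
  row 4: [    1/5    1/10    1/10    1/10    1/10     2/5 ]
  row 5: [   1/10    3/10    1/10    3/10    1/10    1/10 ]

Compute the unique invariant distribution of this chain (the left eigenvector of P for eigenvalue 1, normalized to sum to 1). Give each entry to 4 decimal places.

π = [0.1566, 0.1347, 0.1261, 0.2056, 0.2034, 0.1736]

Balance equations π_j = Σ_i π_i·P[i][j]:
  π_0 = 1/5·π_0 + 1/10·π_1 + 1/10·π_2 + 1/5·π_3 + 1/5·π_4 + 1/10·π_5
  π_1 = 1/10·π_0 + 1/10·π_1 + 1/10·π_2 + 1/10·π_3 + 1/10·π_4 + 3/10·π_5
  π_2 = 1/10·π_0 + 1/5·π_1 + 1/5·π_2 + 1/10·π_3 + 1/10·π_4 + 1/10·π_5
  π_3 = 3/10·π_0 + 3/10·π_1 + 1/5·π_2 + 1/10·π_3 + 1/10·π_4 + 3/10·π_5
  π_4 = 1/5·π_0 + 1/5·π_1 + 1/5·π_2 + 2/5·π_3 + 1/10·π_4 + 1/10·π_5
  normalize: π_0 + π_1 + π_2 + π_3 + π_4 + π_5 = 1
Solving the linear system gives exactly π = [19629/125380, 4223/31345, 3952/31345, 25777/125380, 6376/31345, 2177/12538].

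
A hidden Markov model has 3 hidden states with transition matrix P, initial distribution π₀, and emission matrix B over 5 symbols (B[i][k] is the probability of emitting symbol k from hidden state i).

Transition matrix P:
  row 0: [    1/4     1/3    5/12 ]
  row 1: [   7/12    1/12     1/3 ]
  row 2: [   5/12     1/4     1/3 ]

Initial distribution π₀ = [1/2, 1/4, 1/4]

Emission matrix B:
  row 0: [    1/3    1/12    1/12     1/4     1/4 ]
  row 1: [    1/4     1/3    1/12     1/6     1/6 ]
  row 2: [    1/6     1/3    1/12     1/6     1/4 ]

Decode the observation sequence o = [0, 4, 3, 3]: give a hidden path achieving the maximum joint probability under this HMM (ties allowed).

t=0: δ = [1.667e-01, 6.250e-02, 4.167e-02]  (obs o_0=0)
t=1: δ = [1.042e-02, 9.259e-03, 1.736e-02]  ψ = [0, 0, 0]  (obs o_1=4)
t=2: δ = [1.808e-03, 7.234e-04, 9.645e-04]  ψ = [2, 2, 2]  (obs o_2=3)
t=3: δ = [1.130e-04, 1.005e-04, 1.256e-04]  ψ = [0, 0, 0]  (obs o_3=3)
backtrack: best end state = 2; path = [0, 2, 0, 2]

path = [0, 2, 0, 2]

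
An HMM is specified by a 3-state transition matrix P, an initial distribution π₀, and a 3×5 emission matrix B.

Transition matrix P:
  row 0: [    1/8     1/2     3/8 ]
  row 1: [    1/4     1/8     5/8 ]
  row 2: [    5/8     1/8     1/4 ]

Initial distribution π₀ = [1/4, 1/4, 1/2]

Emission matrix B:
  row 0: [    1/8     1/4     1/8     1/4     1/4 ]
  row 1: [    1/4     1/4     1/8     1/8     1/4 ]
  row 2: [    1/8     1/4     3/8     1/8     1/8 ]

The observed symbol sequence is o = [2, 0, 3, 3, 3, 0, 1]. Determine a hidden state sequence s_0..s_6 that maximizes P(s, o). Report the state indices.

path = [2, 0, 1, 2, 0, 1, 2]

t=0: δ = [3.125e-02, 3.125e-02, 1.875e-01]  (obs o_0=2)
t=1: δ = [1.465e-02, 5.859e-03, 5.859e-03]  ψ = [2, 2, 2]  (obs o_1=0)
t=2: δ = [9.155e-04, 9.155e-04, 6.866e-04]  ψ = [2, 0, 0]  (obs o_2=3)
t=3: δ = [1.073e-04, 5.722e-05, 7.153e-05]  ψ = [2, 0, 1]  (obs o_3=3)
t=4: δ = [1.118e-05, 6.706e-06, 5.029e-06]  ψ = [2, 0, 0]  (obs o_4=3)
t=5: δ = [3.929e-07, 1.397e-06, 5.239e-07]  ψ = [2, 0, 0]  (obs o_5=0)
t=6: δ = [8.731e-08, 4.911e-08, 2.183e-07]  ψ = [1, 0, 1]  (obs o_6=1)
backtrack: best end state = 2; path = [2, 0, 1, 2, 0, 1, 2]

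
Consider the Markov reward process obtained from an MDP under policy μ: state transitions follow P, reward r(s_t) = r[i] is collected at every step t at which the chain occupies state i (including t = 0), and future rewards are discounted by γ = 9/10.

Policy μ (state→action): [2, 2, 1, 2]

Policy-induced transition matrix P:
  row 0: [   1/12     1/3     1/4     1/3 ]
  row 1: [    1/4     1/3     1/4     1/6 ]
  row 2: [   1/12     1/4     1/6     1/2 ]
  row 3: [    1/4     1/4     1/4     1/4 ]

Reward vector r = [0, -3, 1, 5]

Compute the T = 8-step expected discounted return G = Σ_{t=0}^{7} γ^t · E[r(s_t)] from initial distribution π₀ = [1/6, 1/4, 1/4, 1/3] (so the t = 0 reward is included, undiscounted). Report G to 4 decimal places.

t=0: π = [0.1667, 0.2500, 0.2500, 0.3333], E[r] = 1.1667, γ^t·E[r] = 1.166667, running G = 1.166667
t=1: π = [0.1806, 0.2847, 0.2292, 0.3056], E[r] = 0.9028, γ^t·E[r] = 0.812500, running G = 1.979167
t=2: π = [0.1817, 0.2888, 0.2309, 0.2986], E[r] = 0.8576, γ^t·E[r] = 0.694688, running G = 2.673854
t=3: π = [0.1812, 0.2892, 0.2308, 0.2988], E[r] = 0.8572, γ^t·E[r] = 0.624867, running G = 3.298721
t=4: π = [0.1813, 0.2892, 0.2308, 0.2987], E[r] = 0.8566, γ^t·E[r] = 0.562027, running G = 3.860749
t=5: π = [0.1813, 0.2892, 0.2308, 0.2987], E[r] = 0.8567, γ^t·E[r] = 0.505845, running G = 4.366593
t=6: π = [0.1813, 0.2892, 0.2308, 0.2987], E[r] = 0.8566, γ^t·E[r] = 0.455255, running G = 4.821848
t=7: π = [0.1813, 0.2892, 0.2308, 0.2987], E[r] = 0.8566, γ^t·E[r] = 0.409730, running G = 5.231578

G = 5.2316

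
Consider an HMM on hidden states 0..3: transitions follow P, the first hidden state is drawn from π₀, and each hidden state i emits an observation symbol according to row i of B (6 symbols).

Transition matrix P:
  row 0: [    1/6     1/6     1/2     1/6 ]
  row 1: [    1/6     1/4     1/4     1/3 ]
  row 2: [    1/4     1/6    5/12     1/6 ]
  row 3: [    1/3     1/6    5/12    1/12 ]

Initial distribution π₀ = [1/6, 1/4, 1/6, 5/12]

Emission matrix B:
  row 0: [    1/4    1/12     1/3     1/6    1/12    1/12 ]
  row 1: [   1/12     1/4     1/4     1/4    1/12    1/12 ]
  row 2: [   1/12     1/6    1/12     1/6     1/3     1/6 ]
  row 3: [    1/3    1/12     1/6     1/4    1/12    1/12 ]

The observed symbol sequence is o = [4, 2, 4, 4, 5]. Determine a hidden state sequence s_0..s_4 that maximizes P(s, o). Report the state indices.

path = [2, 0, 2, 2, 2]

t=0: δ = [1.389e-02, 2.083e-02, 5.556e-02, 3.472e-02]  (obs o_0=4)
t=1: δ = [4.630e-03, 2.315e-03, 1.929e-03, 1.543e-03]  ψ = [2, 2, 2, 2]  (obs o_1=2)
t=2: δ = [6.430e-05, 6.430e-05, 7.716e-04, 6.430e-05]  ψ = [0, 0, 0, 0]  (obs o_2=4)
t=3: δ = [1.608e-05, 1.072e-05, 1.072e-04, 1.072e-05]  ψ = [2, 2, 2, 2]  (obs o_3=4)
t=4: δ = [2.233e-06, 1.488e-06, 7.442e-06, 1.488e-06]  ψ = [2, 2, 2, 2]  (obs o_4=5)
backtrack: best end state = 2; path = [2, 0, 2, 2, 2]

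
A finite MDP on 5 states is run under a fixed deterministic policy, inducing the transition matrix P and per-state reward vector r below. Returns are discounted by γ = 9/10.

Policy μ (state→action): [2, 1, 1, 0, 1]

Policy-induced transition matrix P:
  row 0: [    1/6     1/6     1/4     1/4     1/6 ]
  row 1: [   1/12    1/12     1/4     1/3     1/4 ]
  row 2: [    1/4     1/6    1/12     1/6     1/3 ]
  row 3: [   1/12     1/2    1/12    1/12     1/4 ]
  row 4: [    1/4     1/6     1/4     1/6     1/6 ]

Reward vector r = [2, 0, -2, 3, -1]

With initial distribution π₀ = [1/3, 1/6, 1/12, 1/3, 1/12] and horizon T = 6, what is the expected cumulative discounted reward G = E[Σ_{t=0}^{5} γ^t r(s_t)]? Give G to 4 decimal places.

t=0: π = [0.3333, 0.1667, 0.0833, 0.3333, 0.0833], E[r] = 1.4167, γ^t·E[r] = 1.416667, running G = 1.416667
t=1: π = [0.1389, 0.2639, 0.1806, 0.1944, 0.2222], E[r] = 0.2778, γ^t·E[r] = 0.250000, running G = 1.666667
t=2: π = [0.1620, 0.2095, 0.1875, 0.2060, 0.2350], E[r] = 0.3322, γ^t·E[r] = 0.269063, running G = 1.935729
t=3: π = [0.1672, 0.2179, 0.1844, 0.1979, 0.2325], E[r] = 0.3269, γ^t·E[r] = 0.238289, running G = 2.174018
t=4: π = [0.1668, 0.2145, 0.1863, 0.2004, 0.2321], E[r] = 0.3302, γ^t·E[r] = 0.216638, running G = 2.390656
t=5: π = [0.1670, 0.2156, 0.1855, 0.1996, 0.2323], E[r] = 0.3293, γ^t·E[r] = 0.194473, running G = 2.585129

G = 2.5851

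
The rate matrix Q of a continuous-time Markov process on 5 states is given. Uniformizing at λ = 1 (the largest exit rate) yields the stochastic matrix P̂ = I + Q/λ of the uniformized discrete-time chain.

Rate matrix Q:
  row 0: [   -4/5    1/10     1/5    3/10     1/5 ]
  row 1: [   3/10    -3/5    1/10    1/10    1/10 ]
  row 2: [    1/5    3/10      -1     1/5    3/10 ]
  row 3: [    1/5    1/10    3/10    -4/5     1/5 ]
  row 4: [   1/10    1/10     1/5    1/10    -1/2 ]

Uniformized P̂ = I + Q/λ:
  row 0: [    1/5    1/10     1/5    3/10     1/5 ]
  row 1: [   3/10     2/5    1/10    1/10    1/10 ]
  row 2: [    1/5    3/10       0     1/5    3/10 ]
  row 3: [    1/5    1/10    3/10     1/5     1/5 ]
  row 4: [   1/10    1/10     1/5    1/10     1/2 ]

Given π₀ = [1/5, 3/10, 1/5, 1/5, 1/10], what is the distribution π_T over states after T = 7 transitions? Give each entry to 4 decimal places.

π = [0.1908, 0.1901, 0.1652, 0.1719, 0.2821]

t=0: π = [0.2000, 0.3000, 0.2000, 0.2000, 0.1000]
t=1: π = [0.2200, 0.2300, 0.1500, 0.1800, 0.2200]
t=2: π = [0.2010, 0.1990, 0.1650, 0.1770, 0.2580]
t=3: π = [0.1941, 0.1927, 0.1648, 0.1744, 0.2740]
t=4: π = [0.1919, 0.1908, 0.1652, 0.1727, 0.2794]
t=5: π = [0.1911, 0.1903, 0.1652, 0.1722, 0.2813]
t=6: π = [0.1909, 0.1901, 0.1652, 0.1720, 0.2819]
t=7: π = [0.1908, 0.1901, 0.1652, 0.1719, 0.2821]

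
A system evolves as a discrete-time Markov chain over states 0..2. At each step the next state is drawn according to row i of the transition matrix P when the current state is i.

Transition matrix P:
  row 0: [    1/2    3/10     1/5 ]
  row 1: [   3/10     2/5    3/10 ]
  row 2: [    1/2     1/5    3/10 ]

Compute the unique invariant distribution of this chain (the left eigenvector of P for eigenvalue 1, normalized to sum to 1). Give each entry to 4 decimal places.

Balance equations π_j = Σ_i π_i·P[i][j]:
  π_0 = 1/2·π_0 + 3/10·π_1 + 1/2·π_2
  π_1 = 3/10·π_0 + 2/5·π_1 + 1/5·π_2
  normalize: π_0 + π_1 + π_2 = 1
Solving the linear system gives exactly π = [18/41, 25/82, 21/82].

π = [0.4390, 0.3049, 0.2561]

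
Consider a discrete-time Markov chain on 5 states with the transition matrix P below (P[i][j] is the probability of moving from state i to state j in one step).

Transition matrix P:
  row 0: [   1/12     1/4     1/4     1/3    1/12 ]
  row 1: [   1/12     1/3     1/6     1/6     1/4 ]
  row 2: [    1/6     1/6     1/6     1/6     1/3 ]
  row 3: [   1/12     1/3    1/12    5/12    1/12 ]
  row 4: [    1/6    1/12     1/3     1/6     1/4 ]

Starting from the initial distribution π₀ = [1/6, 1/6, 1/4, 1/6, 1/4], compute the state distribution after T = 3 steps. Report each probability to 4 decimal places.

t=0: π = [0.1667, 0.1667, 0.2500, 0.1667, 0.2500]
t=1: π = [0.1250, 0.2153, 0.2083, 0.2361, 0.2153]
t=2: π = [0.1186, 0.2344, 0.1933, 0.2465, 0.2072]
t=3: π = [0.1167, 0.2394, 0.1905, 0.2481, 0.2052]

π = [0.1167, 0.2394, 0.1905, 0.2481, 0.2052]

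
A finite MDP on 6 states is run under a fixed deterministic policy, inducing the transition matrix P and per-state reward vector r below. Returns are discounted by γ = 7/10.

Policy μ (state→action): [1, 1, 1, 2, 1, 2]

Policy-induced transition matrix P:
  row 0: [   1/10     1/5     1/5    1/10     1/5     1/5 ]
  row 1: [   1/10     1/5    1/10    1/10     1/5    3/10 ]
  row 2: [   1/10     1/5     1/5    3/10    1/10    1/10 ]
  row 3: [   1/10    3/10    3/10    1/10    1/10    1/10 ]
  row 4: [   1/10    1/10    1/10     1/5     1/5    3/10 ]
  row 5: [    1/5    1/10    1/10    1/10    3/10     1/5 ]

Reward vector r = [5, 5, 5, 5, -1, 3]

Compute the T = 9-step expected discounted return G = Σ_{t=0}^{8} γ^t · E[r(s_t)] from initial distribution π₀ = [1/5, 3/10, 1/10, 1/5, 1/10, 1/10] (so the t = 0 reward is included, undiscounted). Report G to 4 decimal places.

G = 11.8141

t=0: π = [0.2000, 0.3000, 0.1000, 0.2000, 0.1000, 0.1000], E[r] = 4.2000, γ^t·E[r] = 4.200000, running G = 4.200000
t=1: π = [0.1100, 0.2000, 0.1700, 0.1300, 0.1800, 0.2100], E[r] = 3.5000, γ^t·E[r] = 2.450000, running G = 6.650000
t=2: π = [0.1210, 0.1740, 0.1540, 0.1520, 0.1910, 0.2080], E[r] = 3.4380, γ^t·E[r] = 1.684620, running G = 8.334620
t=3: π = [0.1208, 0.1753, 0.1579, 0.1499, 0.1902, 0.2059], E[r] = 3.4470, γ^t·E[r] = 1.182321, running G = 9.516941
t=4: π = [0.1206, 0.1754, 0.1579, 0.1506, 0.1898, 0.2058], E[r] = 3.4496, γ^t·E[r] = 0.828249, running G = 10.345190
t=5: π = [0.1206, 0.1755, 0.1580, 0.1506, 0.1897, 0.2057], E[r] = 3.4503, γ^t·E[r] = 0.579885, running G = 10.925075
t=6: π = [0.1206, 0.1755, 0.1580, 0.1506, 0.1897, 0.2057], E[r] = 3.4504, γ^t·E[r] = 0.405931, running G = 11.331007
t=7: π = [0.1206, 0.1755, 0.1580, 0.1506, 0.1897, 0.2057], E[r] = 3.4504, γ^t·E[r] = 0.284153, running G = 11.615160
t=8: π = [0.1206, 0.1755, 0.1580, 0.1506, 0.1897, 0.2057], E[r] = 3.4504, γ^t·E[r] = 0.198907, running G = 11.814067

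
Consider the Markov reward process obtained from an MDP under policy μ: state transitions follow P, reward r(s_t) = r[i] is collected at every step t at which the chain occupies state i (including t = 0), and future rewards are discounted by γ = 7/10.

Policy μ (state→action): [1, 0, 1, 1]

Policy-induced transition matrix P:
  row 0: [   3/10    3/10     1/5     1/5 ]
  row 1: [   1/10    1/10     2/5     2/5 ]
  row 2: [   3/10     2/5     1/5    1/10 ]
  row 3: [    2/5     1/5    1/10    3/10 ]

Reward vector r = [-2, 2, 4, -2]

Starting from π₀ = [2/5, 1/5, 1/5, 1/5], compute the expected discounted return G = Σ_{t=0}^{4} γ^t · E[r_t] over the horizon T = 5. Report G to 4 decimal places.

G = 0.6205

t=0: π = [0.4000, 0.2000, 0.2000, 0.2000], E[r] = 0.0000, γ^t·E[r] = 0.000000, running G = 0.000000
t=1: π = [0.2800, 0.2600, 0.2200, 0.2400], E[r] = 0.3600, γ^t·E[r] = 0.252000, running G = 0.252000
t=2: π = [0.2720, 0.2460, 0.2280, 0.2540], E[r] = 0.3520, γ^t·E[r] = 0.172480, running G = 0.424480
t=3: π = [0.2762, 0.2482, 0.2238, 0.2518], E[r] = 0.3356, γ^t·E[r] = 0.115111, running G = 0.539591
t=4: π = [0.2755, 0.2476, 0.2245, 0.2524], E[r] = 0.3370, γ^t·E[r] = 0.080914, running G = 0.620505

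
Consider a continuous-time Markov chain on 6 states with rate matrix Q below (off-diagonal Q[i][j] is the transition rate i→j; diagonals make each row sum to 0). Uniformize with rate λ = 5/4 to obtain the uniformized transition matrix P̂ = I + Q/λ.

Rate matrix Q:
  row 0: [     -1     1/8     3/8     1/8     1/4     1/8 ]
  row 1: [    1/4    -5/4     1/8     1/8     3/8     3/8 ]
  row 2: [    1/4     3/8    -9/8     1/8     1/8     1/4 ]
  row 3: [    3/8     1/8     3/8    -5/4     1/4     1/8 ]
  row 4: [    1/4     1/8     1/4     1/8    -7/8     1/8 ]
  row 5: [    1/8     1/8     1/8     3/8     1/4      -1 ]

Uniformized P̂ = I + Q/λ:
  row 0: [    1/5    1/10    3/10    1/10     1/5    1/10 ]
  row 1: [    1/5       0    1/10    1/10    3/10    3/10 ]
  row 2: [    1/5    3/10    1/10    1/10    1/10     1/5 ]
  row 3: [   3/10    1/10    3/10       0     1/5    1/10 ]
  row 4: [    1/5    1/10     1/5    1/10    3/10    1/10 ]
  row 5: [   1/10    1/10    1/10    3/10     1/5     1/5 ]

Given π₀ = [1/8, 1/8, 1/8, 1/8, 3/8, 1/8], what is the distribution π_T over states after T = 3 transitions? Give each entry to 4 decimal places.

π = [0.1963, 0.1246, 0.1846, 0.1194, 0.2156, 0.1595]

t=0: π = [0.1250, 0.1250, 0.1250, 0.1250, 0.3750, 0.1250]
t=1: π = [0.2000, 0.1125, 0.1875, 0.1125, 0.2375, 0.1500]
t=2: π = [0.1963, 0.1263, 0.1863, 0.1188, 0.2163, 0.1563]
t=3: π = [0.1963, 0.1246, 0.1846, 0.1194, 0.2156, 0.1595]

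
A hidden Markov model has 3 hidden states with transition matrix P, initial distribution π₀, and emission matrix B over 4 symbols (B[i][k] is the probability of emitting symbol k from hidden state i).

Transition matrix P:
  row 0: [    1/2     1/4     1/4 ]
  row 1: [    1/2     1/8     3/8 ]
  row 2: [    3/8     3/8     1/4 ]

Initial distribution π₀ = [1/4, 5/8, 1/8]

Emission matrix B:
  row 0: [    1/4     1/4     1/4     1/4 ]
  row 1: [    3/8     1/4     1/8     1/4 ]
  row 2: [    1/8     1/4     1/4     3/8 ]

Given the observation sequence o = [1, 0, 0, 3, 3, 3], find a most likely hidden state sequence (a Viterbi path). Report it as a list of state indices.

path = [1, 0, 0, 0, 0, 0]

t=0: δ = [6.250e-02, 1.562e-01, 3.125e-02]  (obs o_0=1)
t=1: δ = [1.953e-02, 7.324e-03, 7.324e-03]  ψ = [1, 1, 1]  (obs o_1=0)
t=2: δ = [2.441e-03, 1.831e-03, 6.104e-04]  ψ = [0, 0, 0]  (obs o_2=0)
t=3: δ = [3.052e-04, 1.526e-04, 2.575e-04]  ψ = [0, 0, 1]  (obs o_3=3)
t=4: δ = [3.815e-05, 2.414e-05, 2.861e-05]  ψ = [0, 2, 0]  (obs o_4=3)
t=5: δ = [4.768e-06, 2.682e-06, 3.576e-06]  ψ = [0, 2, 0]  (obs o_5=3)
backtrack: best end state = 0; path = [1, 0, 0, 0, 0, 0]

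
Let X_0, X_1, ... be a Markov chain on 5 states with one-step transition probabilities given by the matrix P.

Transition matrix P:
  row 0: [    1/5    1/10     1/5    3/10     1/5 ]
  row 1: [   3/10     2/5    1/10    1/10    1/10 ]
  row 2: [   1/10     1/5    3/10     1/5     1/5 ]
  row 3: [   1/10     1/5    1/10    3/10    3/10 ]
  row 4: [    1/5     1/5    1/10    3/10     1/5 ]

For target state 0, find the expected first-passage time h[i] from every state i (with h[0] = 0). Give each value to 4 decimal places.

First-step conditioning: h[0] = 0; for i ≠ 0, h[i] = 1 + Σ_k P[i][k]·h[k].
  h[1] = 1 + 2/5·h[1] + 1/10·h[2] + 1/10·h[3] + 1/10·h[4]
  h[2] = 1 + 1/5·h[1] + 3/10·h[2] + 1/5·h[3] + 1/5·h[4]
  h[3] = 1 + 1/5·h[1] + 1/10·h[2] + 3/10·h[3] + 3/10·h[4]
  h[4] = 1 + 1/5·h[1] + 1/10·h[2] + 3/10·h[3] + 1/5·h[4]
Solving the 4×4 linear system over states ≠ 0 gives exactly h = [0, 680/151, 890/151, 880/151, 800/151] (h[0] = 0 is the target).

h = [0.0000, 4.5033, 5.8940, 5.8278, 5.2980]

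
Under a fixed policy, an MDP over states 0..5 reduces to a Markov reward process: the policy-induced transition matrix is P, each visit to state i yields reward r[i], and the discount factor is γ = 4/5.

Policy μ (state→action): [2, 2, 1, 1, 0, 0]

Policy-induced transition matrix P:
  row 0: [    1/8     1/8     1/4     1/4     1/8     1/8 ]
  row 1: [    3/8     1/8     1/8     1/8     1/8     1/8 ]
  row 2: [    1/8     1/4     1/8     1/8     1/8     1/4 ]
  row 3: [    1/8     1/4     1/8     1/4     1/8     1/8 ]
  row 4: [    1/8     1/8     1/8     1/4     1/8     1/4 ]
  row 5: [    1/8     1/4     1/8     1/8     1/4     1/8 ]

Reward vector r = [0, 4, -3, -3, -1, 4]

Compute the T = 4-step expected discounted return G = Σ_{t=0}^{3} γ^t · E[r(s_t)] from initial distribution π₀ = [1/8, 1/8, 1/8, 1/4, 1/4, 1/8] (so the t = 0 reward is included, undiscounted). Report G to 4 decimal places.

G = 0.1254

t=0: π = [0.1250, 0.1250, 0.1250, 0.2500, 0.2500, 0.1250], E[r] = -0.3750, γ^t·E[r] = -0.375000, running G = -0.375000
t=1: π = [0.1563, 0.1875, 0.1406, 0.2031, 0.1406, 0.1719], E[r] = 0.2656, γ^t·E[r] = 0.212500, running G = -0.162500
t=2: π = [0.1719, 0.1895, 0.1445, 0.1875, 0.1465, 0.1602], E[r] = 0.2559, γ^t·E[r] = 0.163750, running G = 0.001250
t=3: π = [0.1724, 0.1865, 0.1465, 0.1882, 0.1450, 0.1614], E[r] = 0.2424, γ^t·E[r] = 0.124125, running G = 0.125375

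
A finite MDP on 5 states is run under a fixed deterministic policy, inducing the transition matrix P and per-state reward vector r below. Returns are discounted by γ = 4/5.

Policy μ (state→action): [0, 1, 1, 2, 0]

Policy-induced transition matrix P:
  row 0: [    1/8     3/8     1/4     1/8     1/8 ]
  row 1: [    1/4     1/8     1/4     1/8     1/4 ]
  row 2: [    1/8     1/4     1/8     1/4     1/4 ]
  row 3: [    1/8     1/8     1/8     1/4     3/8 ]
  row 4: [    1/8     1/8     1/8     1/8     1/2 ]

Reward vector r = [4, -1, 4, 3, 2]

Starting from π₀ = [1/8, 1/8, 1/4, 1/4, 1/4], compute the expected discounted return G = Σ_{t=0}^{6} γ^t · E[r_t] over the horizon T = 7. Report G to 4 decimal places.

G = 9.2400

t=0: π = [0.1250, 0.1250, 0.2500, 0.2500, 0.2500], E[r] = 2.6250, γ^t·E[r] = 2.625000, running G = 2.625000
t=1: π = [0.1406, 0.1875, 0.1563, 0.1875, 0.3281], E[r] = 2.2188, γ^t·E[r] = 1.775000, running G = 4.400000
t=2: π = [0.1484, 0.1797, 0.1660, 0.1680, 0.3379], E[r] = 2.2578, γ^t·E[r] = 1.445000, running G = 5.845000
t=3: π = [0.1475, 0.1829, 0.1660, 0.1667, 0.3369], E[r] = 2.2451, γ^t·E[r] = 1.149500, running G = 6.994500
t=4: π = [0.1479, 0.1826, 0.1663, 0.1666, 0.3366], E[r] = 2.2470, γ^t·E[r] = 0.920388, running G = 7.914888
t=5: π = [0.1478, 0.1828, 0.1663, 0.1666, 0.3365], E[r] = 2.2466, γ^t·E[r] = 0.736176, running G = 8.651064
t=6: π = [0.1478, 0.1827, 0.1663, 0.1666, 0.3365], E[r] = 2.2467, γ^t·E[r] = 0.588962, running G = 9.240026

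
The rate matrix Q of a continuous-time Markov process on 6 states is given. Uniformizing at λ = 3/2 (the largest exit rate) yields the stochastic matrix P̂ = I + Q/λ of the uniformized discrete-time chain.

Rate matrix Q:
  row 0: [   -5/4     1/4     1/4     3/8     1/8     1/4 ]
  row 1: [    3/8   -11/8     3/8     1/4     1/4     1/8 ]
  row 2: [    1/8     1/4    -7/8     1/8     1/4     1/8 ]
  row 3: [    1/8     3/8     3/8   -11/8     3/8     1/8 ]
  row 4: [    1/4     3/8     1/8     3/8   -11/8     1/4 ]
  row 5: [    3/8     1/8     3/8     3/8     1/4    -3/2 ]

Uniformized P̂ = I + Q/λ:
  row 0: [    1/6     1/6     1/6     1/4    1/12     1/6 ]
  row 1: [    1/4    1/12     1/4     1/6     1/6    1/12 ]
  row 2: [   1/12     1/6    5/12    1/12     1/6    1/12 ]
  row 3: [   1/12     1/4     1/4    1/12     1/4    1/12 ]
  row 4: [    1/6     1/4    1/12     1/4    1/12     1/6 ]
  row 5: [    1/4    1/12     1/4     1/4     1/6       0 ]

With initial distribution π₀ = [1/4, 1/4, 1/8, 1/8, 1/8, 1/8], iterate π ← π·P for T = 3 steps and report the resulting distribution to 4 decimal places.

π = [0.1548, 0.1707, 0.2528, 0.1662, 0.1549, 0.1006]

t=0: π = [0.2500, 0.2500, 0.1250, 0.1250, 0.1250, 0.1250]
t=1: π = [0.1771, 0.1563, 0.2292, 0.1875, 0.1458, 0.1042]
t=2: π = [0.1536, 0.1727, 0.2491, 0.1675, 0.1554, 0.1016]
t=3: π = [0.1548, 0.1707, 0.2528, 0.1662, 0.1549, 0.1006]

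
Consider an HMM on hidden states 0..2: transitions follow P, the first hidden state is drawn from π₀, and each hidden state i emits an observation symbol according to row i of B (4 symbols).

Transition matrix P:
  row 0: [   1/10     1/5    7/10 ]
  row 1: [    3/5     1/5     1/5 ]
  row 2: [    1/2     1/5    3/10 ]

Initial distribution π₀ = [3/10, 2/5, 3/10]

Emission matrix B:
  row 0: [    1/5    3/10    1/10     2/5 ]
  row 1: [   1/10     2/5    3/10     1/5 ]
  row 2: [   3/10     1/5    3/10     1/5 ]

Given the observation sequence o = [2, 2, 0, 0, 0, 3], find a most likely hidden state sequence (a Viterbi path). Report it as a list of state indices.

path = [1, 0, 2, 0, 2, 0]

t=0: δ = [3.000e-02, 1.200e-01, 9.000e-02]  (obs o_0=2)
t=1: δ = [7.200e-03, 7.200e-03, 8.100e-03]  ψ = [1, 1, 2]  (obs o_1=2)
t=2: δ = [8.640e-04, 1.620e-04, 1.512e-03]  ψ = [1, 2, 0]  (obs o_2=0)
t=3: δ = [1.512e-04, 3.024e-05, 1.814e-04]  ψ = [2, 2, 0]  (obs o_3=0)
t=4: δ = [1.814e-05, 3.629e-06, 3.175e-05]  ψ = [2, 2, 0]  (obs o_4=0)
t=5: δ = [6.350e-06, 1.270e-06, 2.540e-06]  ψ = [2, 2, 0]  (obs o_5=3)
backtrack: best end state = 0; path = [1, 0, 2, 0, 2, 0]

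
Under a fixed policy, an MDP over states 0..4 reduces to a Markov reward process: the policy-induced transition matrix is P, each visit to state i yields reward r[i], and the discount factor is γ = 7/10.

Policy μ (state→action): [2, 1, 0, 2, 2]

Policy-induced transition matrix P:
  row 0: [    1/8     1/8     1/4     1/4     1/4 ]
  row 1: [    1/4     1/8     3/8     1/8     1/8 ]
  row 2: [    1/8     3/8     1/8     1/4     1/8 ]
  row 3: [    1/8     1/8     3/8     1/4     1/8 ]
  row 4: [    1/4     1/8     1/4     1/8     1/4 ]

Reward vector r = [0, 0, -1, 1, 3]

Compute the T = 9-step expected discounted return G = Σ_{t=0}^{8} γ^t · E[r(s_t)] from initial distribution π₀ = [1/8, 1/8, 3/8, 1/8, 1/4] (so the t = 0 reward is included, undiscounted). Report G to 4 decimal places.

G = 1.4962

t=0: π = [0.1250, 0.1250, 0.3750, 0.1250, 0.2500], E[r] = 0.5000, γ^t·E[r] = 0.500000, running G = 0.500000
t=1: π = [0.1719, 0.2188, 0.2344, 0.2031, 0.1719], E[r] = 0.4844, γ^t·E[r] = 0.339063, running G = 0.839063
t=2: π = [0.1738, 0.1836, 0.2734, 0.2012, 0.1680], E[r] = 0.4316, γ^t·E[r] = 0.211504, running G = 1.050566
t=3: π = [0.1689, 0.1934, 0.2639, 0.2061, 0.1677], E[r] = 0.4453, γ^t·E[r] = 0.152742, running G = 1.203309
t=4: π = [0.1701, 0.1910, 0.2669, 0.2049, 0.1671], E[r] = 0.4392, γ^t·E[r] = 0.105447, running G = 1.308755
t=5: π = [0.1698, 0.1917, 0.2661, 0.2052, 0.1672], E[r] = 0.4406, γ^t·E[r] = 0.074049, running G = 1.382805
t=6: π = [0.1699, 0.1915, 0.2664, 0.2051, 0.1671], E[r] = 0.4401, γ^t·E[r] = 0.051780, running G = 1.434585
t=7: π = [0.1698, 0.1916, 0.2663, 0.2052, 0.1671], E[r] = 0.4402, γ^t·E[r] = 0.036256, running G = 1.470841
t=8: π = [0.1698, 0.1916, 0.2663, 0.2052, 0.1671], E[r] = 0.4402, γ^t·E[r] = 0.025377, running G = 1.496218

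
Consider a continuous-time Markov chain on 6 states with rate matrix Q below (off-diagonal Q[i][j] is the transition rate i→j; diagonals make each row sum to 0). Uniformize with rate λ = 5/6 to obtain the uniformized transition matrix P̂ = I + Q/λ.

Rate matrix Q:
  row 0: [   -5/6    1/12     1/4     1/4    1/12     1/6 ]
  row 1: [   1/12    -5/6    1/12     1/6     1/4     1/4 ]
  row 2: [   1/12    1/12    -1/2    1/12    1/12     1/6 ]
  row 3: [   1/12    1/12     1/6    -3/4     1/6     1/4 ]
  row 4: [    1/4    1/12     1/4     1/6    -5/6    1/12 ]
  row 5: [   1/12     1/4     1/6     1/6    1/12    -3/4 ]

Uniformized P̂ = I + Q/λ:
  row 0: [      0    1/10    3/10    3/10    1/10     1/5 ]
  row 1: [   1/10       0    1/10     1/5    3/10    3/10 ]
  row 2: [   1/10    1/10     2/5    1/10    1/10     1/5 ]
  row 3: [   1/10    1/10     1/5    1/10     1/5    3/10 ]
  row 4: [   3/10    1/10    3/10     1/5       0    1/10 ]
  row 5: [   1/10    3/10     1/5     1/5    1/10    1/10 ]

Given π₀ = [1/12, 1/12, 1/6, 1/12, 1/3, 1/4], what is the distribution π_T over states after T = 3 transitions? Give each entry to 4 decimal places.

t=0: π = [0.0833, 0.0833, 0.1667, 0.0833, 0.3333, 0.2500]
t=1: π = [0.1583, 0.1417, 0.2667, 0.1833, 0.0917, 0.1583]
t=2: π = [0.1025, 0.1175, 0.2642, 0.1708, 0.1375, 0.2075]
t=3: π = [0.1173, 0.1298, 0.2651, 0.1668, 0.1268, 0.1943]

π = [0.1173, 0.1298, 0.2651, 0.1668, 0.1268, 0.1943]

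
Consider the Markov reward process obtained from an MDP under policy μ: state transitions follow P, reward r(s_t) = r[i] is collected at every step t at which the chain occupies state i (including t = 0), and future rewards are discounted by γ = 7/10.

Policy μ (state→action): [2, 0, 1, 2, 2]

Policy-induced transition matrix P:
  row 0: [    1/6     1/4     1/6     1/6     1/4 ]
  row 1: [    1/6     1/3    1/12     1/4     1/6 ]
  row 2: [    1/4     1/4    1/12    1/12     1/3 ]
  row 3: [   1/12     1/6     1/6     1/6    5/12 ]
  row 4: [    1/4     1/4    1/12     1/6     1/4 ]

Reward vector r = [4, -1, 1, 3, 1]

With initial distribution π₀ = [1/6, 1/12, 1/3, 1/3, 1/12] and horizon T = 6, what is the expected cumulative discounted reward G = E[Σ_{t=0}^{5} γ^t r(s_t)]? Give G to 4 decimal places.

G = 4.6879

t=0: π = [0.1667, 0.0833, 0.3333, 0.3333, 0.0833], E[r] = 2.0000, γ^t·E[r] = 2.000000, running G = 2.000000
t=1: π = [0.1736, 0.2292, 0.1250, 0.1458, 0.3264], E[r] = 1.3542, γ^t·E[r] = 0.947917, running G = 2.947917
t=2: π = [0.1921, 0.2569, 0.1100, 0.1753, 0.2656], E[r] = 1.4132, γ^t·E[r] = 0.692465, running G = 3.640382
t=3: π = [0.1834, 0.2568, 0.1140, 0.1789, 0.2670], E[r] = 1.3943, γ^t·E[r] = 0.478242, running G = 4.118623
t=4: π = [0.1835, 0.2565, 0.1135, 0.1786, 0.2679], E[r] = 1.3947, γ^t·E[r] = 0.334859, running G = 4.453482
t=5: π = [0.1836, 0.2565, 0.1135, 0.1786, 0.2678], E[r] = 1.3949, γ^t·E[r] = 0.234439, running G = 4.687922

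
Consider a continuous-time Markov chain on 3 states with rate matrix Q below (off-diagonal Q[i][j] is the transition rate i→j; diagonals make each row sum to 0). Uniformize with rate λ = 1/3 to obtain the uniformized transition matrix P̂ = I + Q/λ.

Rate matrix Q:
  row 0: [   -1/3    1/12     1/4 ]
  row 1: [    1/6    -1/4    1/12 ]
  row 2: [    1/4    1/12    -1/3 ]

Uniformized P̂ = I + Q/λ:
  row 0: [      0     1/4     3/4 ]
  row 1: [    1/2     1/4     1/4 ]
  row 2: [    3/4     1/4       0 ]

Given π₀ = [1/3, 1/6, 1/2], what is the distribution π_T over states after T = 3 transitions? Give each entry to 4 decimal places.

t=0: π = [0.3333, 0.1667, 0.5000]
t=1: π = [0.4583, 0.2500, 0.2917]
t=2: π = [0.3438, 0.2500, 0.4063]
t=3: π = [0.4297, 0.2500, 0.3203]

π = [0.4297, 0.2500, 0.3203]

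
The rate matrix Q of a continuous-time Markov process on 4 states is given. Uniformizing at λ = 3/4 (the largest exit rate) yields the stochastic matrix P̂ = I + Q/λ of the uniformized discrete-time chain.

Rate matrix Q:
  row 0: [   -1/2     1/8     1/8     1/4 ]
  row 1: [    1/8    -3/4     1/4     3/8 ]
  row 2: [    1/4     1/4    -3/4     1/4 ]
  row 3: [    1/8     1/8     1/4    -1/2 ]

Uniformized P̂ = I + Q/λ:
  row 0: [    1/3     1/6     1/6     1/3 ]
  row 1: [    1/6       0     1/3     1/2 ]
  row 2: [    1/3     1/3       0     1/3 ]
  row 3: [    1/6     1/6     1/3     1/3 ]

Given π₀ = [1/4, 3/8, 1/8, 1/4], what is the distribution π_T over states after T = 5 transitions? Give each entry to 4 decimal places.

π = [0.2438, 0.1740, 0.2197, 0.3625]

t=0: π = [0.2500, 0.3750, 0.1250, 0.2500]
t=1: π = [0.2292, 0.1250, 0.2500, 0.3958]
t=2: π = [0.2465, 0.1875, 0.2118, 0.3542]
t=3: π = [0.2431, 0.1707, 0.2216, 0.3646]
t=4: π = [0.2441, 0.1752, 0.2189, 0.3618]
t=5: π = [0.2438, 0.1740, 0.2197, 0.3625]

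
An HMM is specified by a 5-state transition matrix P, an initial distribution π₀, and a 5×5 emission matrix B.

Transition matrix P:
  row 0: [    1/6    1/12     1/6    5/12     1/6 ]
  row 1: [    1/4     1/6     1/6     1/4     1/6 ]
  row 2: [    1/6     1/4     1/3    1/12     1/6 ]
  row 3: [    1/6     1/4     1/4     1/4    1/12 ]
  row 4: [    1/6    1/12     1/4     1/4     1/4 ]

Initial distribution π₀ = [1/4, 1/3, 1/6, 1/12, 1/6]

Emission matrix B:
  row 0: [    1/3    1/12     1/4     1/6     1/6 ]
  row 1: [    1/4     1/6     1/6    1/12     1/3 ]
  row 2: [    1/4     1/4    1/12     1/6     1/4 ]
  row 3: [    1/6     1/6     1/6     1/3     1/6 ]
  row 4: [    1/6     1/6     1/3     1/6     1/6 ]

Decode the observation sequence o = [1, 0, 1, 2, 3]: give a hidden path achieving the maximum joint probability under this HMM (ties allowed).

t=0: δ = [2.083e-02, 5.556e-02, 4.167e-02, 1.389e-02, 2.778e-02]  (obs o_0=1)
t=1: δ = [4.630e-03, 2.604e-03, 3.472e-03, 2.315e-03, 1.543e-03]  ψ = [1, 2, 2, 1, 1]  (obs o_1=0)
t=2: δ = [6.430e-05, 1.447e-04, 2.894e-04, 3.215e-04, 1.286e-04]  ψ = [0, 2, 2, 0, 0]  (obs o_2=1)
t=3: δ = [1.340e-05, 1.340e-05, 8.038e-06, 1.340e-05, 1.608e-05]  ψ = [3, 3, 2, 3, 2]  (obs o_3=2)
t=4: δ = [5.582e-07, 2.791e-07, 6.698e-07, 1.861e-06, 6.698e-07]  ψ = [1, 3, 4, 0, 4]  (obs o_4=3)
backtrack: best end state = 3; path = [1, 0, 3, 0, 3]

path = [1, 0, 3, 0, 3]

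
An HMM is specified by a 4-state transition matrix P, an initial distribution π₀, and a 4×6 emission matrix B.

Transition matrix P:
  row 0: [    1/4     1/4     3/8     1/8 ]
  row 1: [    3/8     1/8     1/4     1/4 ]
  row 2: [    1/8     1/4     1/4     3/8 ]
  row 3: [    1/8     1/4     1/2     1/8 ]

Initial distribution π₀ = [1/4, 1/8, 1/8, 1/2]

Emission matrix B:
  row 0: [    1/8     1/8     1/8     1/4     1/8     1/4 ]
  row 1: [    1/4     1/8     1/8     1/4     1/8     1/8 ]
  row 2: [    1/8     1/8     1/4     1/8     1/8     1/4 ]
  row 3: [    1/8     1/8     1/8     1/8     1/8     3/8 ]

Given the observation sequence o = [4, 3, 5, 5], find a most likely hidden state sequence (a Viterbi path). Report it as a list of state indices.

path = [3, 2, 3, 2]

t=0: δ = [3.125e-02, 1.562e-02, 1.562e-02, 6.250e-02]  (obs o_0=4)
t=1: δ = [1.953e-03, 3.906e-03, 3.906e-03, 9.766e-04]  ψ = [0, 3, 3, 3]  (obs o_1=3)
t=2: δ = [3.662e-04, 1.221e-04, 2.441e-04, 5.493e-04]  ψ = [1, 2, 1, 2]  (obs o_2=5)
t=3: δ = [2.289e-05, 1.717e-05, 6.866e-05, 3.433e-05]  ψ = [0, 3, 3, 2]  (obs o_3=5)
backtrack: best end state = 2; path = [3, 2, 3, 2]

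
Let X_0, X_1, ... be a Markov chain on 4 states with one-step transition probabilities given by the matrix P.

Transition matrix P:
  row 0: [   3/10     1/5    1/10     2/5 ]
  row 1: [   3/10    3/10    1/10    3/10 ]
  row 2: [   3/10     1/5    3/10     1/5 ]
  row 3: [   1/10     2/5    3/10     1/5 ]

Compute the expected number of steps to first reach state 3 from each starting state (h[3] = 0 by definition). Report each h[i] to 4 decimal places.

h = [2.8346, 3.1496, 3.5433, 0.0000]

First-step conditioning: h[3] = 0; for i ≠ 3, h[i] = 1 + Σ_k P[i][k]·h[k].
  h[0] = 1 + 3/10·h[0] + 1/5·h[1] + 1/10·h[2]
  h[1] = 1 + 3/10·h[0] + 3/10·h[1] + 1/10·h[2]
  h[2] = 1 + 3/10·h[0] + 1/5·h[1] + 3/10·h[2]
Solving the 3×3 linear system over states ≠ 3 gives exactly h = [360/127, 400/127, 450/127, 0] (h[3] = 0 is the target).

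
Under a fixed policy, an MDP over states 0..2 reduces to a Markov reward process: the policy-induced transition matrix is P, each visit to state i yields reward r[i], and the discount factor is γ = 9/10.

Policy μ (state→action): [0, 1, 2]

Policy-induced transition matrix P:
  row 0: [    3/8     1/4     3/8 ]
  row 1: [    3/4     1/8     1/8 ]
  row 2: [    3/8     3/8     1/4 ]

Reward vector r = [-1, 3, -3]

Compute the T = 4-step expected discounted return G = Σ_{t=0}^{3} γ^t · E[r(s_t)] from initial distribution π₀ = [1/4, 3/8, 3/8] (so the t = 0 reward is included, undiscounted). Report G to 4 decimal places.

t=0: π = [0.2500, 0.3750, 0.3750], E[r] = -0.2500, γ^t·E[r] = -0.250000, running G = -0.250000
t=1: π = [0.5156, 0.2500, 0.2344], E[r] = -0.4688, γ^t·E[r] = -0.421875, running G = -0.671875
t=2: π = [0.4688, 0.2480, 0.2832], E[r] = -0.5742, γ^t·E[r] = -0.465117, running G = -1.136992
t=3: π = [0.4680, 0.2544, 0.2776], E[r] = -0.5376, γ^t·E[r] = -0.391909, running G = -1.528901

G = -1.5289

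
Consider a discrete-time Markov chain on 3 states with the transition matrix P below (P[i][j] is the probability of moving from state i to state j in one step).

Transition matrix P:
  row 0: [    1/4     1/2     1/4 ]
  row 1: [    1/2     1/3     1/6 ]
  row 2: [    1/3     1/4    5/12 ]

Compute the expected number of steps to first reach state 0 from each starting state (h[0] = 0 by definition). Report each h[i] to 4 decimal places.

h = [0.0000, 2.1600, 2.6400]

First-step conditioning: h[0] = 0; for i ≠ 0, h[i] = 1 + Σ_k P[i][k]·h[k].
  h[1] = 1 + 1/3·h[1] + 1/6·h[2]
  h[2] = 1 + 1/4·h[1] + 5/12·h[2]
Solving the 2×2 linear system over states ≠ 0 gives exactly h = [0, 54/25, 66/25] (h[0] = 0 is the target).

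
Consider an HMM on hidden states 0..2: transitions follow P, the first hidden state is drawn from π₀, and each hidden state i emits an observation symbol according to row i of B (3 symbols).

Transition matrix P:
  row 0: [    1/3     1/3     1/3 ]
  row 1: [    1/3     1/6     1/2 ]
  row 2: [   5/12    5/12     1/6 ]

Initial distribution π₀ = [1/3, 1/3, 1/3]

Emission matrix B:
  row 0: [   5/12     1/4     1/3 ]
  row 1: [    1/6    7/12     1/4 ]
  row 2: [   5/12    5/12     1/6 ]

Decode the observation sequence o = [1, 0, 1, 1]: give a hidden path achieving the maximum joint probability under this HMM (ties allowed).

path = [1, 2, 1, 2]

t=0: δ = [8.333e-02, 1.944e-01, 1.389e-01]  (obs o_0=1)
t=1: δ = [2.701e-02, 9.645e-03, 4.051e-02]  ψ = [1, 2, 1]  (obs o_1=0)
t=2: δ = [4.220e-03, 9.846e-03, 3.751e-03]  ψ = [2, 2, 0]  (obs o_2=1)
t=3: δ = [8.205e-04, 9.573e-04, 2.051e-03]  ψ = [1, 1, 1]  (obs o_3=1)
backtrack: best end state = 2; path = [1, 2, 1, 2]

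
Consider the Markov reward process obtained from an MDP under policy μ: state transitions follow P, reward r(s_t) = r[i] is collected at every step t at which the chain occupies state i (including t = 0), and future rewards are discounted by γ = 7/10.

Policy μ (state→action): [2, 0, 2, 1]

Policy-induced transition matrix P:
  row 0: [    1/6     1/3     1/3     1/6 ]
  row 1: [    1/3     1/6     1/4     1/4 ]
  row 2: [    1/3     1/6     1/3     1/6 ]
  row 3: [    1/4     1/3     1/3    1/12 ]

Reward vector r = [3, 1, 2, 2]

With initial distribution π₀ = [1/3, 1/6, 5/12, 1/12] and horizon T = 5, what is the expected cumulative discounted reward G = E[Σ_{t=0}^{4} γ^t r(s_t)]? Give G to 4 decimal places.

t=0: π = [0.3333, 0.1667, 0.4167, 0.0833], E[r] = 2.1667, γ^t·E[r] = 2.166667, running G = 2.166667
t=1: π = [0.2708, 0.2361, 0.3194, 0.1736], E[r] = 2.0347, γ^t·E[r] = 1.424306, running G = 3.590972
t=2: π = [0.2737, 0.2407, 0.3137, 0.1719], E[r] = 2.0330, γ^t·E[r] = 0.996163, running G = 4.587135
t=3: π = [0.2734, 0.2409, 0.3133, 0.1724], E[r] = 2.0325, γ^t·E[r] = 0.697132, running G = 5.284268
t=4: π = [0.2734, 0.2410, 0.3133, 0.1724], E[r] = 2.0324, γ^t·E[r] = 0.487988, running G = 5.772255

G = 5.7723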